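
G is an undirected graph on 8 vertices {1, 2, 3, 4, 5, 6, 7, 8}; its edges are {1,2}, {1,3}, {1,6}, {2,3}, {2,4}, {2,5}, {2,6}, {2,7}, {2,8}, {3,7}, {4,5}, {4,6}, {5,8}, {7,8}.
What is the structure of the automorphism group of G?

Vertex 2 is the unique vertex of degree 7; the remaining 7 vertices each have degree 3 and induce a cycle, so G is the wheel on 8 vertices with hub 2. With the hub fixed, the remaining symmetry is that of the rim cycle C_7, giving the dihedral group D_7.

the dihedral group of order 14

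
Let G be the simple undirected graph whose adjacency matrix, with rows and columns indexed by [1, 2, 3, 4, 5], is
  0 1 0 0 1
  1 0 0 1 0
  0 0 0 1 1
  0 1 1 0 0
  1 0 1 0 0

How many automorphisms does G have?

10

Every vertex has degree 2 and the graph is connected, so G is the 5-cycle C_5. The automorphisms of the 5-cycle are exactly the symmetries of a regular 5-gon: the dihedral group D_5, |D_5| = 10.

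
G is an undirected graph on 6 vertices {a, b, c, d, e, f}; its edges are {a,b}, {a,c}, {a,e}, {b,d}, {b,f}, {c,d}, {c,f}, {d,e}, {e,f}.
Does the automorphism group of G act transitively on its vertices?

Yes

G is 3-regular and bipartite with parts {a, d, f} and {b, c, e} (each part is independent and every cross-pair is an edge), so G = K_{3,3}. Each part can be permuted independently (S_3 × S_3) and the two equal-size parts can also be swapped, giving (S_3 × S_3) ⋊ Z_2 of order 2·(3!)² = 72. Under this action every vertex can be carried to every other, so G is vertex-transitive.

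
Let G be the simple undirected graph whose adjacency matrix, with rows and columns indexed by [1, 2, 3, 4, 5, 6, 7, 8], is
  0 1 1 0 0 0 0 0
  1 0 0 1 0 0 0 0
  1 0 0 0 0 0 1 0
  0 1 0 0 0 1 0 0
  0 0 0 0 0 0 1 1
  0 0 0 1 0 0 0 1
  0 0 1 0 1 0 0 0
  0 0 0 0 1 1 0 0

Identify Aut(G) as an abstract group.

G is 2-regular and connected on 8 vertices, i.e. the cycle C_8. C_8 has 8 rotations and 8 reflections, so Aut(C_8) ≅ D_8 of order 16.

the dihedral group of order 16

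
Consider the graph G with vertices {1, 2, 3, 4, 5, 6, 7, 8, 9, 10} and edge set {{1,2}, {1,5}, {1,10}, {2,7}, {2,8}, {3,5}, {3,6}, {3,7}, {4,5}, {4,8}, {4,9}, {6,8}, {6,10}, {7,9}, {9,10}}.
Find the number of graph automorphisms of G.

120

G is 3-regular on 10 vertices with no triangles and no 4-cycles (girth 5): this is the Petersen graph. Viewing the Petersen graph as the Kneser graph K(5,2) — vertices are 2-subsets of {1,…,5}, edges join disjoint pairs — its automorphisms are exactly the permutations of the 5-element set, so Aut ≅ S_5 of order 120.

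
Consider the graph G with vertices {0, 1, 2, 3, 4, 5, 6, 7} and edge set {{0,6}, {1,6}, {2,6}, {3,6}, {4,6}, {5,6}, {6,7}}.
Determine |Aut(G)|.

Vertex 6 has degree 7 and every other vertex has degree 1, so G is the star K_{1,7} with centre 6. Any automorphism fixes the centre and permutes the 7 leaves freely, so Aut(G) ≅ S_7 of order 7! = 5040.

5040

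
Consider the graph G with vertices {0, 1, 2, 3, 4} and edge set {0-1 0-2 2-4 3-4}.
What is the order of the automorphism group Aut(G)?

The degree sequence is [2, 1, 2, 1, 2]; the two degree-1 vertices 1 and 3 are the ends of a path, so G = P_5. The only nontrivial automorphism of a path is the end-to-end reflection, so Aut(G) ≅ Z_2.

2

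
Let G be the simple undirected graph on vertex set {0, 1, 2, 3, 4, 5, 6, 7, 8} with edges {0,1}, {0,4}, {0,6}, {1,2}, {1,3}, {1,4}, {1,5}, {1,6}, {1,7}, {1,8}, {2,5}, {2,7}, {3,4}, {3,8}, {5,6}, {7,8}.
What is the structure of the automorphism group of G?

D_8

Vertex 1 is the unique vertex of degree 8; the remaining 8 vertices each have degree 3 and induce a cycle, so G is the wheel on 9 vertices with hub 1. With the hub fixed, the remaining symmetry is that of the rim cycle C_8, giving the dihedral group D_8.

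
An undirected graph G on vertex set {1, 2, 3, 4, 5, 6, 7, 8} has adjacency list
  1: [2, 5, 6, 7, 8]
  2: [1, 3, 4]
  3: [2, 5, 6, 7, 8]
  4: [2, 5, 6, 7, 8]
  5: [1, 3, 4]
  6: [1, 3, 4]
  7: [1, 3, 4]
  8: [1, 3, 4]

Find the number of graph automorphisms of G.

The vertices split by degree into {1, 3, 4} (degree 5) and {2, 5, 6, 7, 8} (degree 3); every edge runs between the two parts, so G is the complete bipartite graph K_{3,5}. Automorphisms preserve the bipartition setwise (since the parts differ in size) and act as S_3 × S_5 within it; |Aut| = 720.

720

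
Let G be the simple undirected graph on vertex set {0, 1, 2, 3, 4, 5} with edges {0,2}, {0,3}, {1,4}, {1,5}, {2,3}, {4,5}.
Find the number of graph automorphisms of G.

G has two connected components, {0, 2, 3} and {1, 4, 5}; each is 2-regular, so G = C_3 ⊔ C_3. With two isomorphic components, Aut(G) = Aut(C_3) ≀ S_2 = (D_3 × D_3) ⋊ Z_2: permute each cycle by D_3, then optionally swap the two cycles. Order 2·(2·3)² = 72.

72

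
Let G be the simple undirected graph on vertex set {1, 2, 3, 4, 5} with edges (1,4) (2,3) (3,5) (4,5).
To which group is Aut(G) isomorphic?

The degree sequence is [1, 1, 2, 2, 2]; the two degree-1 vertices 1 and 2 are the ends of a path, so G = P_5. The only nontrivial automorphism of a path is the end-to-end reflection, so Aut(G) ≅ Z_2.

the cyclic group of order 2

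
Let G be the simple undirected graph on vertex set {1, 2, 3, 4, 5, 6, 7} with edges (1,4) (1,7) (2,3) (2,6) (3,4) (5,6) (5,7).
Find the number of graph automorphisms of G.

14

Every vertex has degree 2 and the graph is connected, so G is the 7-cycle C_7. The automorphisms of the 7-cycle are exactly the symmetries of a regular 7-gon: the dihedral group D_7, |D_7| = 14.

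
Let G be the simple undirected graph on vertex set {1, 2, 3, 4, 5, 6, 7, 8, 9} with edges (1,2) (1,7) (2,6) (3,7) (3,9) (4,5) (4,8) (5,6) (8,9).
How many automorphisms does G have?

18

Every vertex has degree 2 and the graph is connected, so G is the 9-cycle C_9. C_9 has 9 rotations and 9 reflections, so Aut(C_9) ≅ D_9 of order 18.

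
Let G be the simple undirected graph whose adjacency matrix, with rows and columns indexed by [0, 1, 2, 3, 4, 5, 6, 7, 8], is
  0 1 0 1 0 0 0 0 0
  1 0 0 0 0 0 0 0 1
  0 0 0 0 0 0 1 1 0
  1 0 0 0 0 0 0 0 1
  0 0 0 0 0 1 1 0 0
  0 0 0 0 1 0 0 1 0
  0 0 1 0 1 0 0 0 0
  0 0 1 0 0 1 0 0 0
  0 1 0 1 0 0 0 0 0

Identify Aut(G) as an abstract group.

D_4 × D_5

G has two connected components, {2, 4, 5, 6, 7} and {0, 1, 3, 8}; each is 2-regular, so G = C_5 ⊔ C_4. The components are non-isomorphic (different sizes), so Aut(G) = Aut(C_4) × Aut(C_5) = D_4 × D_5 of order 8·10 = 80.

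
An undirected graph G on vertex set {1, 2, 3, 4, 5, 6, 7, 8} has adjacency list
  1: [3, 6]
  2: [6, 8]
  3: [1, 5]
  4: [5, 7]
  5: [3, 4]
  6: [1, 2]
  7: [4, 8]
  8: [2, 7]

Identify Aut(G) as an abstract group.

Every vertex has degree 2 and the graph is connected, so G is the 8-cycle C_8. The automorphisms of the 8-cycle are exactly the symmetries of a regular 8-gon: the dihedral group D_8, |D_8| = 16.

D_8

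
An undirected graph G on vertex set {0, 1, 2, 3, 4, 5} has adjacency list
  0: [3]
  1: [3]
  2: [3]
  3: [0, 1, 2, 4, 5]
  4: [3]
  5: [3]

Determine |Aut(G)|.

120

Vertex 3 has degree 5 and every other vertex has degree 1, so G is the star K_{1,5} with centre 3. The 5 leaves are pairwise interchangeable while the centre is fixed, giving Aut(G) = S_5.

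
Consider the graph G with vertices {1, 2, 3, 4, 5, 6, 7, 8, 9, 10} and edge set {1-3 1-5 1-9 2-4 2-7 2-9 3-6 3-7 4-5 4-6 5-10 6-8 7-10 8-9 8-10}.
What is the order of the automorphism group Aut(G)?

G is 3-regular on 10 vertices with no triangles and no 4-cycles (girth 5): this is the Petersen graph. Viewing the Petersen graph as the Kneser graph K(5,2) — vertices are 2-subsets of {1,…,5}, edges join disjoint pairs — its automorphisms are exactly the permutations of the 5-element set, so Aut ≅ S_5 of order 120.

120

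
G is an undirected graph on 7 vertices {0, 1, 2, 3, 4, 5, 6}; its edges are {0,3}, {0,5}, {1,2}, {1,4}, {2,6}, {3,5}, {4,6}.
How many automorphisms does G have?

48

G has two connected components, {1, 2, 4, 6} and {0, 3, 5}; each is 2-regular, so G = C_4 ⊔ C_3. The components are non-isomorphic (different sizes), so Aut(G) = Aut(C_4) × Aut(C_3) = D_4 × D_3 of order 8·6 = 48.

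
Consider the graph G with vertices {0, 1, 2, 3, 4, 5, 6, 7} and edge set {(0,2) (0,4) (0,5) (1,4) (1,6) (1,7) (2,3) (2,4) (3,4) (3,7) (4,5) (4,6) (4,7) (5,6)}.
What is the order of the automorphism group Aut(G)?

14

Vertex 4 is the unique vertex of degree 7; the remaining 7 vertices each have degree 3 and induce a cycle, so G is the wheel on 8 vertices with hub 4. Every automorphism fixes the hub and acts on the rim 7-cycle, so Aut(G) ≅ Aut(C_7) = D_7 of order 14.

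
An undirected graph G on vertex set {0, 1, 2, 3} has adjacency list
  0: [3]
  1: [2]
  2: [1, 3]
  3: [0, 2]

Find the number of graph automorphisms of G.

The degree sequence is [1, 1, 2, 2]; the two degree-1 vertices 0 and 1 are the ends of a path, so G = P_4. A path has exactly one nontrivial symmetry — reversal — giving Aut(G) of order 2.

2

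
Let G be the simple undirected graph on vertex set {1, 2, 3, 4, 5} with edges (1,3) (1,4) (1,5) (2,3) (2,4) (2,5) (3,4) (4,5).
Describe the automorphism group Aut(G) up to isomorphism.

the dihedral group of order 8

Vertex 4 is the unique vertex of degree 4; the remaining 4 vertices each have degree 3 and induce a cycle, so G is the wheel on 5 vertices with hub 4. With the hub fixed, the remaining symmetry is that of the rim cycle C_4, giving the dihedral group D_4.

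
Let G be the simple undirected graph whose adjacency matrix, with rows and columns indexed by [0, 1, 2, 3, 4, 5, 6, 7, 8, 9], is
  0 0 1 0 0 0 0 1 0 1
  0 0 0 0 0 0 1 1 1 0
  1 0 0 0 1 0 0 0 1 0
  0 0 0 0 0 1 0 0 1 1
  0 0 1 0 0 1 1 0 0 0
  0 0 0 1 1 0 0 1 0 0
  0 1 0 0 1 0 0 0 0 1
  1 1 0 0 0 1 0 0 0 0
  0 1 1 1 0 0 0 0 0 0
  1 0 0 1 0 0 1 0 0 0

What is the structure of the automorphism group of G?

G is 3-regular on 10 vertices with no triangles and no 4-cycles (girth 5): this is the Petersen graph. Viewing the Petersen graph as the Kneser graph K(5,2) — vertices are 2-subsets of {1,…,5}, edges join disjoint pairs — its automorphisms are exactly the permutations of the 5-element set, so Aut ≅ S_5 of order 120.

the symmetric group S_5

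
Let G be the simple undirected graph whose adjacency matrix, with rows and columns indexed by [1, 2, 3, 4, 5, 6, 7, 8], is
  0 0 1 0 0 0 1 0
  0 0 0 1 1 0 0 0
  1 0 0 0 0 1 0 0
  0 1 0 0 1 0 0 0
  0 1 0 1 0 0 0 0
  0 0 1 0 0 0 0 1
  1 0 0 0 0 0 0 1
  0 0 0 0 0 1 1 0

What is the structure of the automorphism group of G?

G has two connected components, {1, 3, 6, 7, 8} and {2, 4, 5}; each is 2-regular, so G = C_5 ⊔ C_3. No automorphism exchanges components of different sizes, hence Aut(G) is the direct product D_5 × D_3, order 60.

D_5 × D_3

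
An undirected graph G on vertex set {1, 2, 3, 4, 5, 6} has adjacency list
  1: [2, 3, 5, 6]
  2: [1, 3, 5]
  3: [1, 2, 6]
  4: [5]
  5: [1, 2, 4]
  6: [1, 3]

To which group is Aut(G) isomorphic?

the trivial group

Degrees alone do not determine every vertex (e.g. 2 and 3 both have degree 3), but their neighbour-degree multisets differ: N(2) has degrees [3, 3, 4] while N(3) has degrees [2, 3, 4]. Repeating this refinement separates all vertices, so the only automorphism is the identity.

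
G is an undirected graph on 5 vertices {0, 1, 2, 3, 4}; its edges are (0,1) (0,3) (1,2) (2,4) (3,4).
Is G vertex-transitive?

Yes

G is 2-regular and connected on 5 vertices, i.e. the cycle C_5. C_5 has 5 rotations and 5 reflections, so Aut(C_5) ≅ D_5 of order 10. Under this action every vertex can be carried to every other, so G is vertex-transitive.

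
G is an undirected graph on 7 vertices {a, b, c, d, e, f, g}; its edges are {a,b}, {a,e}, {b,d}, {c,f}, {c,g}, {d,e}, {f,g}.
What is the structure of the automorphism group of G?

D_4 × D_3

G has two connected components, {a, b, d, e} and {c, f, g}; each is 2-regular, so G = C_4 ⊔ C_3. The components are non-isomorphic (different sizes), so Aut(G) = Aut(C_4) × Aut(C_3) = D_4 × D_3 of order 8·6 = 48.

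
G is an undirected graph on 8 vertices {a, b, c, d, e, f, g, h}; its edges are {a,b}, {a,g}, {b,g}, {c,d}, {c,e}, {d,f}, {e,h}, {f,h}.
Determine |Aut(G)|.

G has two connected components, {c, d, e, f, h} and {a, b, g}; each is 2-regular, so G = C_5 ⊔ C_3. The components are non-isomorphic (different sizes), so Aut(G) = Aut(C_5) × Aut(C_3) = D_5 × D_3 of order 10·6 = 60.

60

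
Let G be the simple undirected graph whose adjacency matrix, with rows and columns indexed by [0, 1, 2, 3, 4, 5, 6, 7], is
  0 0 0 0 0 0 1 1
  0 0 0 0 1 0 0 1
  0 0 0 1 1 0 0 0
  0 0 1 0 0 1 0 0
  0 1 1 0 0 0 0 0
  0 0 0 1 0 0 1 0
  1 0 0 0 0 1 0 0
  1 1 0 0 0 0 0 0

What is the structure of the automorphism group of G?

D_8

Every vertex has degree 2 and the graph is connected, so G is the 8-cycle C_8. The automorphisms of the 8-cycle are exactly the symmetries of a regular 8-gon: the dihedral group D_8, |D_8| = 16.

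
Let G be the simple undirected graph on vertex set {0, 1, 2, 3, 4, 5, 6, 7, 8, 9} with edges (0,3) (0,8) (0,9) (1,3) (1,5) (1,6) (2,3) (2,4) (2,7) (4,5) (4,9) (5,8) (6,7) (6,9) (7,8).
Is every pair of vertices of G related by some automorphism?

Yes

G is 3-regular on 10 vertices with no triangles and no 4-cycles (girth 5): this is the Petersen graph. It is a classical fact that the Petersen graph has automorphism group S_5 (order 120), arising from its description as the Kneser graph K(5,2). Under this action every vertex can be carried to every other, so G is vertex-transitive.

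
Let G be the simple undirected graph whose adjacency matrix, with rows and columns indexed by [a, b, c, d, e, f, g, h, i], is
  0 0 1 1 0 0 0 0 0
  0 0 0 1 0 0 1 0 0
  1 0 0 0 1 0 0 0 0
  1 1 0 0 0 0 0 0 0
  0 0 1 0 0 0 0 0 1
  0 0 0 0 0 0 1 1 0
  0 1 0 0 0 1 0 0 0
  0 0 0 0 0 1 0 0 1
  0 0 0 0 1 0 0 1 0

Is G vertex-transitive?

Every vertex has degree 2 and the graph is connected, so G is the 9-cycle C_9. The automorphisms of the 9-cycle are exactly the symmetries of a regular 9-gon: the dihedral group D_9, |D_9| = 18. This group acts transitively on the 9 vertices.

Yes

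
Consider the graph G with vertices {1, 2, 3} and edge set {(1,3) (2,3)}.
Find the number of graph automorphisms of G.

2

The degree sequence is [1, 1, 2]; the two degree-1 vertices 1 and 2 are the ends of a path, so G = P_3. A path has exactly one nontrivial symmetry — reversal — giving Aut(G) of order 2.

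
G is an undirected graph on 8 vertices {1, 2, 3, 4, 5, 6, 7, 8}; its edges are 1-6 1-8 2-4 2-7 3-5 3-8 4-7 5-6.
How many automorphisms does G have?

60

G has two connected components, {1, 3, 5, 6, 8} and {2, 4, 7}; each is 2-regular, so G = C_5 ⊔ C_3. No automorphism exchanges components of different sizes, hence Aut(G) is the direct product D_5 × D_3, order 60.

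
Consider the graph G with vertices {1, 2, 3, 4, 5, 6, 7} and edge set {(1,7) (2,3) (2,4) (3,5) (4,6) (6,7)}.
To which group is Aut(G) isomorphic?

Z_2

The degree sequence is [1, 2, 2, 2, 1, 2, 2]; the two degree-1 vertices 1 and 5 are the ends of a path, so G = P_7. A path has exactly one nontrivial symmetry — reversal — giving Aut(G) of order 2.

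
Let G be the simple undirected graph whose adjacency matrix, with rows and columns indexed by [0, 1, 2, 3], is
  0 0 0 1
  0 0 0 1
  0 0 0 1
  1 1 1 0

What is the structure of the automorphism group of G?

the symmetric group on 3 letters

Vertex 3 has degree 3 and every other vertex has degree 1, so G is the star K_{1,3} with centre 3. The 3 leaves are pairwise interchangeable while the centre is fixed, giving Aut(G) = S_3.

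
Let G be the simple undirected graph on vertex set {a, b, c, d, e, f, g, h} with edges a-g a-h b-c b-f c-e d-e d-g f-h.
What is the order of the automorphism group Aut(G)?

16

G is 2-regular and connected on 8 vertices, i.e. the cycle C_8. C_8 has 8 rotations and 8 reflections, so Aut(C_8) ≅ D_8 of order 16.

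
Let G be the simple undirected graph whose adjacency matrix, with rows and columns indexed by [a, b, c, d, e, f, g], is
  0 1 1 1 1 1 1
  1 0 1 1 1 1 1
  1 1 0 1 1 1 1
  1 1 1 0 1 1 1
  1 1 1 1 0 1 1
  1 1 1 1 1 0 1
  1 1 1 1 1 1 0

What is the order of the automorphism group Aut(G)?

Every vertex has degree 6, so G is the complete graph K_7. Every bijection on the vertex set is an automorphism of K_7; hence Aut(K_7) ≅ S_7, order 5040.

5040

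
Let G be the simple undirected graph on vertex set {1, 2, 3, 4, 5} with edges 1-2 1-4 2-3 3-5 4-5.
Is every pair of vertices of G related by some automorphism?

Every vertex has degree 2 and the graph is connected, so G is the 5-cycle C_5. C_5 has 5 rotations and 5 reflections, so Aut(C_5) ≅ D_5 of order 10. Under this action every vertex can be carried to every other, so G is vertex-transitive.

Yes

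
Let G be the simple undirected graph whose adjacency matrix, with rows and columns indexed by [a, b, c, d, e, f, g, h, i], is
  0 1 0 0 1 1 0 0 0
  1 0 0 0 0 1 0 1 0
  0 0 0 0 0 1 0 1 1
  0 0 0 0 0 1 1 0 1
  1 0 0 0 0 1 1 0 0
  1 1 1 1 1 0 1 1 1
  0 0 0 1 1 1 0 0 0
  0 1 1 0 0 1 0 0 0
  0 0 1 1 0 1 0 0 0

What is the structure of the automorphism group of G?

the dihedral group of order 16

Vertex f is the unique vertex of degree 8; the remaining 8 vertices each have degree 3 and induce a cycle, so G is the wheel on 9 vertices with hub f. Every automorphism fixes the hub and acts on the rim 8-cycle, so Aut(G) ≅ Aut(C_8) = D_8 of order 16.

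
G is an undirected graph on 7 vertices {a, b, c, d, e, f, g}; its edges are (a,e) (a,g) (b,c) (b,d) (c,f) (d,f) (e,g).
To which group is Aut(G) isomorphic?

D_4 × D_3

G has two connected components, {b, c, d, f} and {a, e, g}; each is 2-regular, so G = C_4 ⊔ C_3. No automorphism exchanges components of different sizes, hence Aut(G) is the direct product D_4 × D_3, order 48.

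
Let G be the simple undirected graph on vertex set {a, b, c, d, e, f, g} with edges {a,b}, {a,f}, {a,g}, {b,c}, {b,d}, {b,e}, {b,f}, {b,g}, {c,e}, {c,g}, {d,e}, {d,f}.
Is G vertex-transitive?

Vertex b is the only vertex of degree 6, so every automorphism fixes it; G is not vertex-transitive.

No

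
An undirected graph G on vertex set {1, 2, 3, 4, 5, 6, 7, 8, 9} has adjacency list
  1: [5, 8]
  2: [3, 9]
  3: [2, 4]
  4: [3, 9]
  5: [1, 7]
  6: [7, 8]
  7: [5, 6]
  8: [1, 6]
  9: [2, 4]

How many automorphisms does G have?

80

G has two connected components, {1, 5, 6, 7, 8} and {2, 3, 4, 9}; each is 2-regular, so G = C_5 ⊔ C_4. No automorphism exchanges components of different sizes, hence Aut(G) is the direct product D_4 × D_5, order 80.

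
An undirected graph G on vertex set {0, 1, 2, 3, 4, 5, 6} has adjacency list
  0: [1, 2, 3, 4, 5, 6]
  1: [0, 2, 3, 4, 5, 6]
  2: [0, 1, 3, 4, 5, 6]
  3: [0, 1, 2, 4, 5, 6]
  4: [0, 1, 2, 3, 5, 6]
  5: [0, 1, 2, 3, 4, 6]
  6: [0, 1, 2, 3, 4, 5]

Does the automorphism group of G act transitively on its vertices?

Every vertex has degree 6, so G is the complete graph K_7. Every bijection on the vertex set is an automorphism of K_7; hence Aut(K_7) ≅ S_7, order 5040. This group acts transitively on the 7 vertices.

Yes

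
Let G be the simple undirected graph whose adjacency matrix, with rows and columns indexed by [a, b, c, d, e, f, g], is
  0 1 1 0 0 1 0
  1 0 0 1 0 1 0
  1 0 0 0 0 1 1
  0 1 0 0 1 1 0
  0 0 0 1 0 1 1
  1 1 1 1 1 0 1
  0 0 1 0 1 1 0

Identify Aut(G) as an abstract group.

Vertex f is the unique vertex of degree 6; the remaining 6 vertices each have degree 3 and induce a cycle, so G is the wheel on 7 vertices with hub f. Every automorphism fixes the hub and acts on the rim 6-cycle, so Aut(G) ≅ Aut(C_6) = D_6 of order 12.

D_6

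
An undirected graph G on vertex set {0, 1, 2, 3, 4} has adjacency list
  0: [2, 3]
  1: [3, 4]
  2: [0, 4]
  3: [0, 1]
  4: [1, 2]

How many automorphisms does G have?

10

G is 2-regular and connected on 5 vertices, i.e. the cycle C_5. C_5 has 5 rotations and 5 reflections, so Aut(C_5) ≅ D_5 of order 10.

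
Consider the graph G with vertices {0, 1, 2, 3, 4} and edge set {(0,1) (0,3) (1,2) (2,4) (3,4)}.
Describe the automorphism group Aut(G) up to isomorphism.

the dihedral group of order 10

Every vertex has degree 2 and the graph is connected, so G is the 5-cycle C_5. C_5 has 5 rotations and 5 reflections, so Aut(C_5) ≅ D_5 of order 10.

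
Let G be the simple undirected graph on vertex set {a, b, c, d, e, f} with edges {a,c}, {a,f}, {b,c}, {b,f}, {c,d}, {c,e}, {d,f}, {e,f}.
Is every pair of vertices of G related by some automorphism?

Automorphisms preserve degree, but G has vertices of degree 2 and vertices of degree 4; no automorphism maps one to the other, so G is not vertex-transitive.

No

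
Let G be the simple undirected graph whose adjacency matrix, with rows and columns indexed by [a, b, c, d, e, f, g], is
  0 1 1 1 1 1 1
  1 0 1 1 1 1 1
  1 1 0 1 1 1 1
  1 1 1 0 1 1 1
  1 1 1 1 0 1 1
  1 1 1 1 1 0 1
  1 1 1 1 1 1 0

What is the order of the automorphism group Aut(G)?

5040

All 7 vertices are pairwise adjacent: G = K_7. Every bijection on the vertex set is an automorphism of K_7; hence Aut(K_7) ≅ S_7, order 5040.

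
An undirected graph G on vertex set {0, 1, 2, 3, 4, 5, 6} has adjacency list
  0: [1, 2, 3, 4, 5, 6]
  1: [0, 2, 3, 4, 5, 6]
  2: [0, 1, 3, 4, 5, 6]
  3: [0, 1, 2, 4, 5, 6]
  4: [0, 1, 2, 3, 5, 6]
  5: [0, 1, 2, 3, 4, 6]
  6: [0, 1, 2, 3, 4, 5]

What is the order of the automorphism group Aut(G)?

Every vertex has degree 6, so G is the complete graph K_7. Every bijection on the vertex set is an automorphism of K_7; hence Aut(K_7) ≅ S_7, order 5040.

5040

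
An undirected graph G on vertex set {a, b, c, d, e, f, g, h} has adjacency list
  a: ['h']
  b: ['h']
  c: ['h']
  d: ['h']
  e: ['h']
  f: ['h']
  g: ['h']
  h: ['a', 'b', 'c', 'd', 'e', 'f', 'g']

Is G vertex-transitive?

Vertex h is the only vertex of degree 7, so every automorphism fixes it; G is not vertex-transitive.

No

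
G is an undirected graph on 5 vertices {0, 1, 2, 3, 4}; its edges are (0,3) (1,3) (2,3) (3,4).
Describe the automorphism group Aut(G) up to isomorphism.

Vertex 3 has degree 4 and every other vertex has degree 1, so G is the star K_{1,4} with centre 3. The 4 leaves are pairwise interchangeable while the centre is fixed, giving Aut(G) = S_4.

the symmetric group on 4 letters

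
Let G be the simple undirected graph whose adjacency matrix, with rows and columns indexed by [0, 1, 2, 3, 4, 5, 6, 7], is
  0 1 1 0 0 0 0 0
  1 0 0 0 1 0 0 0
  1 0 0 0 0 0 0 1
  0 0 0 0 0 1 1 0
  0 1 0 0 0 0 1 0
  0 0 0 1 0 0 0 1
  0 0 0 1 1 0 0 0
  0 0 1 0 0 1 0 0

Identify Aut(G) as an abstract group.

D_8

Every vertex has degree 2 and the graph is connected, so G is the 8-cycle C_8. C_8 has 8 rotations and 8 reflections, so Aut(C_8) ≅ D_8 of order 16.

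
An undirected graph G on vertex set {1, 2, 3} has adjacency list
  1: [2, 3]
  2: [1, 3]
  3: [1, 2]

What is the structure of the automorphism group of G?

S_3

Every vertex has degree 2, so G is the complete graph K_3. Any permutation of the 3 vertices preserves K_3, so Aut(K_3) = S_3 of order 3! = 6.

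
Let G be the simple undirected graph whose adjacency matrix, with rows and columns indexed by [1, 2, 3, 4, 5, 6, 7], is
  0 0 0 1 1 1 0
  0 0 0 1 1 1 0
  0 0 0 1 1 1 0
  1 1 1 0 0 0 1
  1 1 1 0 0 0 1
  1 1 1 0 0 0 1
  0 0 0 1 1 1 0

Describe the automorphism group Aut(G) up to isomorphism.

S_3 × S_4

The vertices split by degree into {4, 5, 6} (degree 4) and {1, 2, 3, 7} (degree 3); every edge runs between the two parts, so G is the complete bipartite graph K_{3,4}. The parts have unequal sizes, so no automorphism swaps them; each part is permuted independently, giving S_3 × S_4 of order 3!·4! = 144.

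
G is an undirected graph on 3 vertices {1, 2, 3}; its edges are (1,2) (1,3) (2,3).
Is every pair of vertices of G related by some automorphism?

Yes

All 3 vertices are pairwise adjacent: G = K_3. Any permutation of the 3 vertices preserves K_3, so Aut(K_3) = S_3 of order 3! = 6. This group acts transitively on the 3 vertices.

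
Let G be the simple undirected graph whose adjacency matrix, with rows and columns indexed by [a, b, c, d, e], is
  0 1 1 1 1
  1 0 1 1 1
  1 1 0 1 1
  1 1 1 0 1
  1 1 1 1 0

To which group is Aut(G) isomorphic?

Every vertex has degree 4, so G is the complete graph K_5. Every bijection on the vertex set is an automorphism of K_5; hence Aut(K_5) ≅ S_5, order 120.

S_5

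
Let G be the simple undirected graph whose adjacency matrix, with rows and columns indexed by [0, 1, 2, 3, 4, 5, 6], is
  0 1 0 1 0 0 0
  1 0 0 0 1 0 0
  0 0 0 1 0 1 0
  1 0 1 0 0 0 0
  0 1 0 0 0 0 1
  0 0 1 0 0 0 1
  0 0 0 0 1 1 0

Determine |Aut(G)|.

14

Every vertex has degree 2 and the graph is connected, so G is the 7-cycle C_7. The automorphisms of the 7-cycle are exactly the symmetries of a regular 7-gon: the dihedral group D_7, |D_7| = 14.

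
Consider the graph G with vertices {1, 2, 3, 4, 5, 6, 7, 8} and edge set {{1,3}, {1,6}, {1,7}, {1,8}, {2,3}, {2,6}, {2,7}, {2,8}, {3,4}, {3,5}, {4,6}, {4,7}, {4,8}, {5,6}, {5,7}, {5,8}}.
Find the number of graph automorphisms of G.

G is 4-regular and bipartite with parts {3, 6, 7, 8} and {1, 2, 4, 5} (each part is independent and every cross-pair is an edge), so G = K_{4,4}. Aut(K_{4,4}) is the wreath product S_4 ≀ Z_2: permute within each part, then optionally swap the parts; |Aut| = 2·(4!)² = 1152.

1152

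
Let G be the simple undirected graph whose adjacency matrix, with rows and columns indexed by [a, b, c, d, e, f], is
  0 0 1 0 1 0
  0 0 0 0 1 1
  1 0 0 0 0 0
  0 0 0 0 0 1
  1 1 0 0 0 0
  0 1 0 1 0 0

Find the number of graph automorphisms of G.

2

The degree sequence is [2, 2, 1, 1, 2, 2]; the two degree-1 vertices c and d are the ends of a path, so G = P_6. A path has exactly one nontrivial symmetry — reversal — giving Aut(G) of order 2.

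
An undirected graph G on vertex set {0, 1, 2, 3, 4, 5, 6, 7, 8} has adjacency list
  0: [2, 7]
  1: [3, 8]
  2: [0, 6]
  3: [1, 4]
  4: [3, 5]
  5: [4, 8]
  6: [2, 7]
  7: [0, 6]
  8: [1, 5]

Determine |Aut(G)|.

80

G has two connected components, {1, 3, 4, 5, 8} and {0, 2, 6, 7}; each is 2-regular, so G = C_5 ⊔ C_4. The components are non-isomorphic (different sizes), so Aut(G) = Aut(C_5) × Aut(C_4) = D_5 × D_4 of order 10·8 = 80.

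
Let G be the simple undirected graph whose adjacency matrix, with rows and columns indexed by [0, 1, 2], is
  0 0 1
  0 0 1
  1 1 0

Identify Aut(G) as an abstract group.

the cyclic group of order 2

The degree sequence is [1, 1, 2]; the two degree-1 vertices 0 and 1 are the ends of a path, so G = P_3. A path has exactly one nontrivial symmetry — reversal — giving Aut(G) of order 2.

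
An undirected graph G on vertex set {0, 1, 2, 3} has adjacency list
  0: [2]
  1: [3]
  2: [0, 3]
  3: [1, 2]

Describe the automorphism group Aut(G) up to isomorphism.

The degree sequence is [1, 1, 2, 2]; the two degree-1 vertices 0 and 1 are the ends of a path, so G = P_4. The only nontrivial automorphism of a path is the end-to-end reflection, so Aut(G) ≅ Z_2.

C_2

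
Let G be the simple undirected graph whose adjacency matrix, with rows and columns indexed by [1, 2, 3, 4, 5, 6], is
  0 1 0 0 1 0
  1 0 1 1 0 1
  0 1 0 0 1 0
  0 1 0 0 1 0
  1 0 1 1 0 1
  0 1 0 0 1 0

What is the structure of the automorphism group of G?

S_4 × S_2

The vertices split by degree into {2, 5} (degree 4) and {1, 3, 4, 6} (degree 2); every edge runs between the two parts, so G is the complete bipartite graph K_{2,4}. The parts have unequal sizes, so no automorphism swaps them; each part is permuted independently, giving S_4 × S_2 of order 4!·2! = 48.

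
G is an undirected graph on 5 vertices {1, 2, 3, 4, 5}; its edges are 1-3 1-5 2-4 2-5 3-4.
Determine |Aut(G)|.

10

Every vertex has degree 2 and the graph is connected, so G is the 5-cycle C_5. The automorphisms of the 5-cycle are exactly the symmetries of a regular 5-gon: the dihedral group D_5, |D_5| = 10.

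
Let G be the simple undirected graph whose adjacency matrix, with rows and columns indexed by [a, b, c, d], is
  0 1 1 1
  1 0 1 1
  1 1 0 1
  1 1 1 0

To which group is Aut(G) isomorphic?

Every vertex has degree 3, so G is the complete graph K_4. Every bijection on the vertex set is an automorphism of K_4; hence Aut(K_4) ≅ S_4, order 24.

S_4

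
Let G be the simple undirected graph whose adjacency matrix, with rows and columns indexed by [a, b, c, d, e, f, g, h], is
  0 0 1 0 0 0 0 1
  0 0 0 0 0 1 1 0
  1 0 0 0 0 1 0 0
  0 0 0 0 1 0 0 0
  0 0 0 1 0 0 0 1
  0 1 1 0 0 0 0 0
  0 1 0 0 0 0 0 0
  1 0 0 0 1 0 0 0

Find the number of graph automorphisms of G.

The degree sequence is [2, 2, 2, 1, 2, 2, 1, 2]; the two degree-1 vertices d and g are the ends of a path, so G = P_8. A path has exactly one nontrivial symmetry — reversal — giving Aut(G) of order 2.

2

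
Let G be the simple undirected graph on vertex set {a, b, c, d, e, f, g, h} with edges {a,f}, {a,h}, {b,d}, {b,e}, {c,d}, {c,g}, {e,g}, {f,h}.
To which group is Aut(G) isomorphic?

G has two connected components, {b, c, d, e, g} and {a, f, h}; each is 2-regular, so G = C_5 ⊔ C_3. The components are non-isomorphic (different sizes), so Aut(G) = Aut(C_5) × Aut(C_3) = D_5 × D_3 of order 10·6 = 60.

D_5 × D_3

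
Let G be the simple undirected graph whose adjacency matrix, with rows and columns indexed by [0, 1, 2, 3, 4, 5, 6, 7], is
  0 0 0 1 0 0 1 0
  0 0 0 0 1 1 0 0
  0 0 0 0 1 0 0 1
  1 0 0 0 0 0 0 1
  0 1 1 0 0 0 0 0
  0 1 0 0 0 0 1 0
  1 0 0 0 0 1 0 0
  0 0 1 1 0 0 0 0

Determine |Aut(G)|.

Every vertex has degree 2 and the graph is connected, so G is the 8-cycle C_8. The automorphisms of the 8-cycle are exactly the symmetries of a regular 8-gon: the dihedral group D_8, |D_8| = 16.

16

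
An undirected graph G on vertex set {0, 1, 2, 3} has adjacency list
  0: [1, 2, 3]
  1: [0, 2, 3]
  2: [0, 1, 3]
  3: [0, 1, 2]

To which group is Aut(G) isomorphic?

S_4

Every vertex has degree 3, so G is the complete graph K_4. Every bijection on the vertex set is an automorphism of K_4; hence Aut(K_4) ≅ S_4, order 24.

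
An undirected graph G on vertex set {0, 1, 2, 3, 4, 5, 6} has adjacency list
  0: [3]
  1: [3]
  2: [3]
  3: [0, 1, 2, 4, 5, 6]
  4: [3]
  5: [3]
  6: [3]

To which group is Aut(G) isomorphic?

Vertex 3 has degree 6 and every other vertex has degree 1, so G is the star K_{1,6} with centre 3. Any automorphism fixes the centre and permutes the 6 leaves freely, so Aut(G) ≅ S_6 of order 6! = 720.

S_6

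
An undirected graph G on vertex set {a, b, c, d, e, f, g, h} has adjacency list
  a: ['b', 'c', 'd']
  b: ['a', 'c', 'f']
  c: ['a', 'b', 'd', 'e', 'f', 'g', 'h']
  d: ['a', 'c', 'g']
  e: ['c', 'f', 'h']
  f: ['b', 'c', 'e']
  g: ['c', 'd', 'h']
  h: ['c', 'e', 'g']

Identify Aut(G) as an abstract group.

Vertex c is the unique vertex of degree 7; the remaining 7 vertices each have degree 3 and induce a cycle, so G is the wheel on 8 vertices with hub c. Every automorphism fixes the hub and acts on the rim 7-cycle, so Aut(G) ≅ Aut(C_7) = D_7 of order 14.

D_7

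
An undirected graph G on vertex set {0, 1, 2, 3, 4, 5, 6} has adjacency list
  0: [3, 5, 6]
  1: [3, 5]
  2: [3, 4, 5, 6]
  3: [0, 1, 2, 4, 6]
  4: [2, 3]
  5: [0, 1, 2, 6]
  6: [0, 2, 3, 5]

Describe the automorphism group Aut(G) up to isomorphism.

{e}

The degree sequence is [3, 2, 4, 5, 2, 4, 4]. Checking the degree-preserving permutations of the vertex set shows that none except the identity preserves every edge, so Aut(G) is trivial.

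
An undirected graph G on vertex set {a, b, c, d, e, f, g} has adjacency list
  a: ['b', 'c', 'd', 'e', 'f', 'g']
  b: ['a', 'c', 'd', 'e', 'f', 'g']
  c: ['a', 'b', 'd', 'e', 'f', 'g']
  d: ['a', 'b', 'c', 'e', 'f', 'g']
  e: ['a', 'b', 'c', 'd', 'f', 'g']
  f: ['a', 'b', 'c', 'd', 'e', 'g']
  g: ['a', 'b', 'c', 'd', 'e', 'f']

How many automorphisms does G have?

All 7 vertices are pairwise adjacent: G = K_7. Every bijection on the vertex set is an automorphism of K_7; hence Aut(K_7) ≅ S_7, order 5040.

5040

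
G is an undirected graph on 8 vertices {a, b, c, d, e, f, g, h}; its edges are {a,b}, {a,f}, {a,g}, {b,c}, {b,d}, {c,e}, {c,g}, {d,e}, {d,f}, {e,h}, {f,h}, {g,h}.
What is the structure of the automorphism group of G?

the hyperoctahedral group B_3

G is 3-regular and bipartite on 2^3 = 8 vertices with girth 4; it is the hypercube graph Q_3. Aut(Q_3) consists of the signed permutations of the 3 coordinate axes: 3! permutations times 2^3 sign flips, so |Aut| = 2^3·3! = 48.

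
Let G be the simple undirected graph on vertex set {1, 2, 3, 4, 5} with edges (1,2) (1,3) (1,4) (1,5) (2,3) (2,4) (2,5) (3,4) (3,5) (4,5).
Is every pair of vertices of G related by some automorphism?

Yes

Every vertex has degree 4, so G is the complete graph K_5. Every bijection on the vertex set is an automorphism of K_5; hence Aut(K_5) ≅ S_5, order 120. This group acts transitively on the 5 vertices.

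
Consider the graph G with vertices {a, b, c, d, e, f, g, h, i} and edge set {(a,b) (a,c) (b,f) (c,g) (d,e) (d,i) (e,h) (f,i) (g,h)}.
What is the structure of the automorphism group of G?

Every vertex has degree 2 and the graph is connected, so G is the 9-cycle C_9. C_9 has 9 rotations and 9 reflections, so Aut(C_9) ≅ D_9 of order 18.

D_9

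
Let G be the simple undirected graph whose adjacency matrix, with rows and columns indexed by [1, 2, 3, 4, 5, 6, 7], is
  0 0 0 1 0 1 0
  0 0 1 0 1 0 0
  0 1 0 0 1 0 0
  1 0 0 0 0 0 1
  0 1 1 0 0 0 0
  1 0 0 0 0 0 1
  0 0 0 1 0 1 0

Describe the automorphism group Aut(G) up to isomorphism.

G has two connected components, {1, 4, 6, 7} and {2, 3, 5}; each is 2-regular, so G = C_4 ⊔ C_3. No automorphism exchanges components of different sizes, hence Aut(G) is the direct product D_4 × D_3, order 48.

D_4 × D_3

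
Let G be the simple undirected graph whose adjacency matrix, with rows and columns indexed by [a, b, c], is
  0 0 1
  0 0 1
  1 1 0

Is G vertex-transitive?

No

Vertex c is the only vertex of degree 2, so every automorphism fixes it; G is not vertex-transitive.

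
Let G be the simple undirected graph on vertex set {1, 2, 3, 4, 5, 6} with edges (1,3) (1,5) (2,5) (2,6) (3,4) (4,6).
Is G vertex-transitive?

Yes

G is 2-regular and connected on 6 vertices, i.e. the cycle C_6. The automorphisms of the 6-cycle are exactly the symmetries of a regular 6-gon: the dihedral group D_6, |D_6| = 12. Under this action every vertex can be carried to every other, so G is vertex-transitive.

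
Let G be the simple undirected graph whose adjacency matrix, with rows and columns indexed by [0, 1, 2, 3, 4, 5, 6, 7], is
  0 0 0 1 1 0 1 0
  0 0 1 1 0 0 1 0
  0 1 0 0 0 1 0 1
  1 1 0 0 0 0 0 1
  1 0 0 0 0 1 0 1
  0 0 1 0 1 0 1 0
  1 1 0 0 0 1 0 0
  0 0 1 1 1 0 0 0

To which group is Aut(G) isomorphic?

the hyperoctahedral group B_3

G is 3-regular and bipartite on 2^3 = 8 vertices with girth 4; it is the hypercube graph Q_3. Aut(Q_3) consists of the signed permutations of the 3 coordinate axes: 3! permutations times 2^3 sign flips, so |Aut| = 2^3·3! = 48.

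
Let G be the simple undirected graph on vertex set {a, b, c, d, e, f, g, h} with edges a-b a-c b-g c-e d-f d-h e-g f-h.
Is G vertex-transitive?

G has two connected components, {a, b, c, e, g} and {d, f, h}; each is 2-regular, so G = C_5 ⊔ C_3. The orbit of a under Aut(G) is {a, b, c, e, g}, which does not contain d, so G is not vertex-transitive.

No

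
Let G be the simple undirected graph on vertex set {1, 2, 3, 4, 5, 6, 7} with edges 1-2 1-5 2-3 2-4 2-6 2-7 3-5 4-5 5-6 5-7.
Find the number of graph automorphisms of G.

The vertices split by degree into {2, 5} (degree 5) and {1, 3, 4, 6, 7} (degree 2); every edge runs between the two parts, so G is the complete bipartite graph K_{2,5}. The parts have unequal sizes, so no automorphism swaps them; each part is permuted independently, giving S_5 × S_2 of order 5!·2! = 240.

240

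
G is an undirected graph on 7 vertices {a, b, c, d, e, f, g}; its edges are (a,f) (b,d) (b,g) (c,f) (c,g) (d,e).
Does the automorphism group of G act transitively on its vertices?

No

Automorphisms preserve degree, but G has vertices of degree 1 and vertices of degree 2; no automorphism maps one to the other, so G is not vertex-transitive.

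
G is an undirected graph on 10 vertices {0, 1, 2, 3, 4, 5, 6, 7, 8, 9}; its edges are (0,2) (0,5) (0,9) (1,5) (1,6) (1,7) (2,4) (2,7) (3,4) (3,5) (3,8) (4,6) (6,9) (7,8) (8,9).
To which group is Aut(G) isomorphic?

G is 3-regular on 10 vertices with no triangles and no 4-cycles (girth 5): this is the Petersen graph. Viewing the Petersen graph as the Kneser graph K(5,2) — vertices are 2-subsets of {1,…,5}, edges join disjoint pairs — its automorphisms are exactly the permutations of the 5-element set, so Aut ≅ S_5 of order 120.

the symmetric group S_5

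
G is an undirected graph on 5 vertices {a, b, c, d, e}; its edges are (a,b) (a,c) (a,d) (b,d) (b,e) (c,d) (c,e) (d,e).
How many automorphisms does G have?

Vertex d is the unique vertex of degree 4; the remaining 4 vertices each have degree 3 and induce a cycle, so G is the wheel on 5 vertices with hub d. With the hub fixed, the remaining symmetry is that of the rim cycle C_4, giving the dihedral group D_4.

8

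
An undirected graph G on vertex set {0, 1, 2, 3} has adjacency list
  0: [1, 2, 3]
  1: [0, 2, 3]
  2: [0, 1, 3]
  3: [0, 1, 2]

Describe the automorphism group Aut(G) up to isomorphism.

Every vertex has degree 3, so G is the complete graph K_4. Every bijection on the vertex set is an automorphism of K_4; hence Aut(K_4) ≅ S_4, order 24.

S_4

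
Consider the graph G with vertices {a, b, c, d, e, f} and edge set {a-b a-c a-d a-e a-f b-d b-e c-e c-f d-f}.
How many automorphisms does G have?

10

Vertex a is the unique vertex of degree 5; the remaining 5 vertices each have degree 3 and induce a cycle, so G is the wheel on 6 vertices with hub a. Every automorphism fixes the hub and acts on the rim 5-cycle, so Aut(G) ≅ Aut(C_5) = D_5 of order 10.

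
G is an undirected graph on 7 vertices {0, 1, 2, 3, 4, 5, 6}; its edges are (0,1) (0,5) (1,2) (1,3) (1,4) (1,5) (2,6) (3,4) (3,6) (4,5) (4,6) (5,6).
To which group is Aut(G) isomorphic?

{e}

The degree sequence is [2, 5, 2, 3, 4, 4, 4]. Checking the degree-preserving permutations of the vertex set shows that none except the identity preserves every edge, so Aut(G) is trivial.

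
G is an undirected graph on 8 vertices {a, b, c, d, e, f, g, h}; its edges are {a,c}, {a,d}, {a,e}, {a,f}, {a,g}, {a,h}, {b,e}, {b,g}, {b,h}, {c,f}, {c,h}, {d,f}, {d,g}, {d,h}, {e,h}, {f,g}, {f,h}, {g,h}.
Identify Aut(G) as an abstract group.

{e}

The degree sequence is [6, 3, 3, 4, 3, 5, 5, 7]. Checking the degree-preserving permutations of the vertex set shows that none except the identity preserves every edge, so Aut(G) is trivial.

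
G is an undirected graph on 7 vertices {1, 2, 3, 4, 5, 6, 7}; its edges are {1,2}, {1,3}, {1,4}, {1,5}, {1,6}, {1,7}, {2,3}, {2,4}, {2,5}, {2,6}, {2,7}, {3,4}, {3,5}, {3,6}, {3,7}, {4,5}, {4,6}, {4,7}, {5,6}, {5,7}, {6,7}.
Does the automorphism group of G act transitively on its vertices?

Yes

Every vertex has degree 6, so G is the complete graph K_7. Every bijection on the vertex set is an automorphism of K_7; hence Aut(K_7) ≅ S_7, order 5040. This group acts transitively on the 7 vertices.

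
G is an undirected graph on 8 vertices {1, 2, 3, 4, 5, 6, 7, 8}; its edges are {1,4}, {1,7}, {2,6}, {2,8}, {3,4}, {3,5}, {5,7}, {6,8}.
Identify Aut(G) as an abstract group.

G has two connected components, {1, 3, 4, 5, 7} and {2, 6, 8}; each is 2-regular, so G = C_5 ⊔ C_3. No automorphism exchanges components of different sizes, hence Aut(G) is the direct product D_3 × D_5, order 60.

D_3 × D_5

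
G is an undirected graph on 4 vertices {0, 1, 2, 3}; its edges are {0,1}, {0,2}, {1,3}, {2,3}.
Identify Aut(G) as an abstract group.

the hyperoctahedral group B_2

G is 2-regular and bipartite on 2^2 = 4 vertices with girth 4; it is the hypercube graph Q_2. Aut(Q_2) consists of the signed permutations of the 2 coordinate axes: 2! permutations times 2^2 sign flips, so |Aut| = 2^2·2! = 8.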